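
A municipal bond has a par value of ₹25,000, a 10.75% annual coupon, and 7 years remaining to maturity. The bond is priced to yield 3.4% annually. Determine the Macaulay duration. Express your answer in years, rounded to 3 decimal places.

Periodic yield y = 0.034. Discount each cash flow and weight by its year:
  t   CF        PV=CF/(1+0.034)^t    t·PV
  1     2,687.50     2,599.1296     2,599.1296
  2     2,687.50     2,513.6650     5,027.3300
  3     2,687.50     2,431.0106     7,293.0319
  4     2,687.50     2,351.0741     9,404.2964
  5     2,687.50     2,273.7661    11,368.8303
  6     2,687.50     2,199.0001    13,194.0003
  7    27,687.50    21,909.8787   153,369.1506
  Σ                 36,277.5241   202,255.7690
Price P = Σ PV = 36,277.5241.
Macaulay duration = Σ(t·PV) / P = 202,255.7690 / 36,277.5241 = 5.57524 years.

5.575 years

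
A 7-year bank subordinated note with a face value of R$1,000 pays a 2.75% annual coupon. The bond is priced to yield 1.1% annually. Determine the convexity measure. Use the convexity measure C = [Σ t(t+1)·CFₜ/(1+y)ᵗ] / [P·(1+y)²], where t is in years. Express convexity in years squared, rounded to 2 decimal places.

49.53

With y = 0.011:
  t   CF        PV=CF/(1+0.011)^t    t·PV        t(t+1)·PV
  1        27.50        27.2008        27.2008          54.4016
  2        27.50        26.9048        53.8097         161.4290
  3        27.50        26.6121        79.8363         319.3453
  4        27.50        26.3226       105.2902         526.4511
  5        27.50        26.0362       130.1808         781.0848
  6        27.50        25.7529       154.5173       1,081.6209
  7     1,027.50       951.7519     6,662.2631      53,298.1050
  Σ                  1,110.5812     7,213.0982      56,222.4377
P = 1,110.5812.
Convexity = Σ t(t+1)·PV / [P·(1+y)²] = 56,222.4377 / (1,110.5812 × 1.022121) = 49.52871.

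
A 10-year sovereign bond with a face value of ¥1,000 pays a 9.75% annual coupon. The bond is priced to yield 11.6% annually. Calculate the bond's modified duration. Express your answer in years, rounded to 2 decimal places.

5.94 years

Periodic yield y = 0.116. First find Macaulay duration:
  t   CF        PV=CF/(1+0.116)^t    t·PV
  1        97.50        87.3656        87.3656
  2        97.50        78.2846       156.5692
  3        97.50        70.1475       210.4424
  4        97.50        62.8562       251.4246
  5        97.50        56.3227       281.6136
  6        97.50        50.4684       302.8103
  7        97.50        45.2226       316.5580
  8        97.50        40.5220       324.1761
  9        97.50        36.3101       326.7905
  10    1,097.50       366.2373     3,662.3731
  Σ                    893.7369     5,920.1234
P = 893.7369; Macaulay duration = 5,920.1234 / 893.7369 = 6.62401 years.
Modified duration = D_Mac / (1 + y) = 6.62401 / 1.116 = 5.93549 years.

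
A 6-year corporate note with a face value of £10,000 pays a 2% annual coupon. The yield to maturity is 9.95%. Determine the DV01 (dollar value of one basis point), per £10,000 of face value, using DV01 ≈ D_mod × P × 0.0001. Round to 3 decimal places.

£3.345

Periodic yield y = 0.0995.
  t   CF        PV=CF/(1+0.0995)^t    t·PV
  1       200.00       181.9009       181.9009
  2       200.00       165.4396       330.8792
  3       200.00       150.4681       451.4042
  4       200.00       136.8513       547.4054
  5       200.00       124.4669       622.3344
  6    10,200.00     5,773.3617    34,640.1704
  Σ                  6,532.4885    36,774.0945
P = 6,532.4885; D_Mac = 5.62942 yrs; D_mod = 5.11998 yrs.
DV01 ≈ 5.11998 × 6,532.4885 × 0.0001 = 3.344620.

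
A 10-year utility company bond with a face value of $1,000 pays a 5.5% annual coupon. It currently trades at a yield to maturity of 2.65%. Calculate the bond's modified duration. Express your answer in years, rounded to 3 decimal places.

Periodic yield y = 0.0265. First find Macaulay duration:
  t   CF        PV=CF/(1+0.0265)^t    t·PV
  1        55.00        53.5801        53.5801
  2        55.00        52.1969       104.3938
  3        55.00        50.8494       152.5482
  4        55.00        49.5367       198.1467
  5        55.00        48.2578       241.2892
  6        55.00        47.0120       282.0722
  7        55.00        45.7984       320.5886
  8        55.00        44.6160       356.9284
  9        55.00        43.4642       391.1782
  10    1,055.00       812.1999     8,121.9988
  Σ                  1,247.5115    10,222.7242
P = 1,247.5115; Macaulay duration = 10,222.7242 / 1,247.5115 = 8.19449 years.
Modified duration = D_Mac / (1 + y) = 8.19449 / 1.0265 = 7.98294 years.

7.983 years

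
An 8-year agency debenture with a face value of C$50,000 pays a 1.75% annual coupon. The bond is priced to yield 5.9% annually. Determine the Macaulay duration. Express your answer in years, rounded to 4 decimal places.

7.4407 years

Periodic yield y = 0.059. Discount each cash flow and weight by its year:
  t   CF        PV=CF/(1+0.059)^t    t·PV
  1       875.00       826.2512       826.2512
  2       875.00       780.2183     1,560.4366
  3       875.00       736.7500     2,210.2501
  4       875.00       695.7035     2,782.8142
  5       875.00       656.9439     3,284.7193
  6       875.00       620.3436     3,722.0615
  7       875.00       585.7824     4,100.4769
  8    50,875.00    32,161.5330   257,292.2639
  Σ                 37,063.5259   275,779.2737
Price P = Σ PV = 37,063.5259.
Macaulay duration = Σ(t·PV) / P = 275,779.2737 / 37,063.5259 = 7.44072 years.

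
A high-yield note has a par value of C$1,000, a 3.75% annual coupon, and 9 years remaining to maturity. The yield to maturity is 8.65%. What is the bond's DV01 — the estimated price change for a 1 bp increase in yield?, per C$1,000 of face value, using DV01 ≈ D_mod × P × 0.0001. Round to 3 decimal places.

C$0.486

Periodic yield y = 0.0865.
  t   CF        PV=CF/(1+0.0865)^t    t·PV
  1        37.50        34.5145        34.5145
  2        37.50        31.7667        63.5334
  3        37.50        29.2376        87.7129
  4        37.50        26.9099       107.6397
  5        37.50        24.7675       123.8376
  6        37.50        22.7957       136.7742
  7        37.50        20.9809       146.8660
  8        37.50        19.3105       154.4840
  9     1,037.50       491.7230     4,425.5071
  Σ                    702.0063     5,280.8692
P = 702.0063; D_Mac = 7.52254 yrs; D_mod = 6.92364 yrs.
DV01 ≈ 6.92364 × 702.0063 × 0.0001 = 0.486044.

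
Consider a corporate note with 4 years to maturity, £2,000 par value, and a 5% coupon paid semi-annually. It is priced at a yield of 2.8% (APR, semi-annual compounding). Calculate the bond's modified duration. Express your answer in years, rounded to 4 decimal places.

3.6389 years

Periodic yield y = 0.014. First find Macaulay duration:
  t   CF        PV=CF/(1+0.014)^t    t·PV
  1        50.00        49.3097        49.3097
  2        50.00        48.6289        97.2577
  3        50.00        47.9575       143.8724
  4        50.00        47.2953       189.1813
  5        50.00        46.6423       233.2116
  6        50.00        45.9984       275.9901
  7        50.00        45.3633       317.5429
  8     2,050.00     1,834.2149    14,673.7193
  Σ                  2,165.4102    15,980.0850
P = 2,165.4102; Macaulay duration = 15,980.0850 / 2,165.4102 = 7.37970 half-year periods = 3.68985 years.
Modified duration = D_Mac / (1 + y) = 3.68985 / 1.014 = 3.63891 years.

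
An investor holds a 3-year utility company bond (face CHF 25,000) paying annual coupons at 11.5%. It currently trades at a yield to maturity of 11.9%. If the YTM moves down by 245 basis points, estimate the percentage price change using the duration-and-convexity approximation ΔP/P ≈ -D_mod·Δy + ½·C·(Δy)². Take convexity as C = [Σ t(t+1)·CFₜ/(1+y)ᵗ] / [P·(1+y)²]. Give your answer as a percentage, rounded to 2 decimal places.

+6.16%

With y = 0.119:
  t   CF        PV=CF/(1+0.119)^t    t·PV        t(t+1)·PV
  1     2,875.00     2,569.2583     2,569.2583       5,138.5165
  2     2,875.00     2,296.0306     4,592.0612      13,776.1837
  3    27,875.00    19,894.1147    59,682.3440     238,729.3758
  Σ                 24,759.4035    66,843.6635     257,644.0761
P = 24,759.4035; D_Mac = 2.69973 yrs; D_mod = 2.41263 yrs; C = 8.31036.
Duration effect: -2.41263 × (-0.0245) = +0.059109
Convexity effect: 0.5 × 8.31036 × (-0.0245)² = +0.0024941
ΔP/P ≈ +0.059109 + 0.0024941 = +0.061603 = +6.1603%.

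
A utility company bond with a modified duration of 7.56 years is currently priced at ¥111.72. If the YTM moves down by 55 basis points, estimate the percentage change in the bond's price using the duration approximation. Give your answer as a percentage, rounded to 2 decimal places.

+4.16%

Duration approximation: ΔP/P ≈ -D_mod · Δy = -7.56 × (-0.0055) = +0.041580.
As a percentage: +4.1580%.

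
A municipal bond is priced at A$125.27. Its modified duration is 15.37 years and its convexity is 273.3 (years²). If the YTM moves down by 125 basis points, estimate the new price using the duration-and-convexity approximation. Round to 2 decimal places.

A$152.01

Duration effect: -D_mod·Δy = -15.37 × (-0.0125) = +0.192125
Convexity effect: ½·C·(Δy)² = 0.5 × 273.3 × (-0.0125)² = +0.0213515625
ΔP/P ≈ +0.192125 + 0.0213515625 = +0.2134765625
New price ≈ 125.27 × (1 + 0.2134765625) = 152.012208984375.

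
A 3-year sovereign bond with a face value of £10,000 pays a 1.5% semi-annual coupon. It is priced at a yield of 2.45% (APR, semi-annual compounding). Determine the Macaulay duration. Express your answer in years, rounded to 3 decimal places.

2.944 years

Periodic yield y = 0.01225. Discount each cash flow and weight by its period:
  t   CF        PV=CF/(1+0.01225)^t    t·PV
  1        75.00        74.0924        74.0924
  2        75.00        73.1957       146.3914
  3        75.00        72.3099       216.9298
  4        75.00        71.4348       285.7394
  5        75.00        70.5704       352.8518
  6    10,075.00     9,365.2277    56,191.3664
  Σ                  9,726.8309    57,267.3711
Price P = Σ PV = 9,726.8309.
Macaulay duration = Σ(t·PV) / P = 57,267.3711 / 9,726.8309 = 5.88757 half-year periods.
In years: 5.88757 / 2 = 2.94378 years.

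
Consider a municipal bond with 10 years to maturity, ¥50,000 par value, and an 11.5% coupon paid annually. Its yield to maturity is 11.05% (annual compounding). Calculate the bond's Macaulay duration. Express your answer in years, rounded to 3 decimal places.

Periodic yield y = 0.1105. Discount each cash flow and weight by its year:
  t   CF        PV=CF/(1+0.1105)^t    t·PV
  1     5,750.00     5,177.8478     5,177.8478
  2     5,750.00     4,662.6275     9,325.2550
  3     5,750.00     4,198.6740    12,596.0220
  4     5,750.00     3,780.8861    15,123.5444
  5     5,750.00     3,404.6700    17,023.3502
  6     5,750.00     3,065.8893    18,395.3357
  7     5,750.00     2,760.8188    19,325.7316
  8     5,750.00     2,486.1043    19,888.8343
  9     5,750.00     2,238.7252    20,148.5264
  10   55,750.00    19,546.0607   195,460.6069
  Σ                 51,322.3036   332,465.0542
Price P = Σ PV = 51,322.3036.
Macaulay duration = Σ(t·PV) / P = 332,465.0542 / 51,322.3036 = 6.47798 years.

6.478 years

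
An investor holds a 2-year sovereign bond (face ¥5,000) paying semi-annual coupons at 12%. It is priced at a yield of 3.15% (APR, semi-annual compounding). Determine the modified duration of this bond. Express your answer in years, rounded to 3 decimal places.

Periodic yield y = 0.01575. First find Macaulay duration:
  t   CF        PV=CF/(1+0.01575)^t    t·PV
  1       300.00       295.3483       295.3483
  2       300.00       290.7687       581.5373
  3       300.00       286.2601       858.7802
  4     5,300.00     4,978.8443    19,915.3772
  Σ                  5,851.2213    21,651.0430
P = 5,851.2213; Macaulay duration = 21,651.0430 / 5,851.2213 = 3.70026 half-year periods = 1.85013 years.
Modified duration = D_Mac / (1 + y) = 1.85013 / 1.01575 = 1.82144 years.

1.821 years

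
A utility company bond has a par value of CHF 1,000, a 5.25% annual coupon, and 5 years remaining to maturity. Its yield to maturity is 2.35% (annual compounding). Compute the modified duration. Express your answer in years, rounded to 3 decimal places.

4.454 years

Periodic yield y = 0.0235. First find Macaulay duration:
  t   CF        PV=CF/(1+0.0235)^t    t·PV
  1        52.50        51.2946        51.2946
  2        52.50        50.1168       100.2337
  3        52.50        48.9661       146.8984
  4        52.50        47.8418       191.3674
  5     1,052.50       937.0934     4,685.4669
  Σ                  1,135.3128     5,175.2609
P = 1,135.3128; Macaulay duration = 5,175.2609 / 1,135.3128 = 4.55845 years.
Modified duration = D_Mac / (1 + y) = 4.55845 / 1.0235 = 4.45378 years.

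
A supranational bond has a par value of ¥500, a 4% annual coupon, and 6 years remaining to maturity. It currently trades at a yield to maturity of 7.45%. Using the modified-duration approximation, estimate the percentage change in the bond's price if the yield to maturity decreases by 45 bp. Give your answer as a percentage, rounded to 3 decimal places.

+2.258%

Periodic yield y = 0.0745. Modified duration first:
  t   CF        PV=CF/(1+0.0745)^t    t·PV
  1        20.00        18.6133        18.6133
  2        20.00        17.3228        34.6455
  3        20.00        16.1217        48.3651
  4        20.00        15.0039        60.0156
  5        20.00        13.9636        69.8181
  6       520.00       337.8818     2,027.2909
  Σ                    418.9071     2,258.7485
P = 418.9071; D_Mac = 5.39200 yrs; D_mod = 5.39200/(1+0.0745) = 5.01815 yrs.
ΔP/P ≈ -D_mod · Δy = -5.01815 × (-0.0045) = +0.022582 = +2.2582%.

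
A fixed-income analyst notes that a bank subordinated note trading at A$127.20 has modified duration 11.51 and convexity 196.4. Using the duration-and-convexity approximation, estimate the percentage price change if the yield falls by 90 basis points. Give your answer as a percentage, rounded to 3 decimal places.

Duration effect: -D_mod·Δy = -11.51 × (-0.009) = +0.103590
Convexity effect: ½·C·(Δy)² = 0.5 × 196.4 × (-0.009)² = +0.0079542
ΔP/P ≈ +0.103590 + 0.0079542 = +0.1115442
= +11.15442%.

+11.154%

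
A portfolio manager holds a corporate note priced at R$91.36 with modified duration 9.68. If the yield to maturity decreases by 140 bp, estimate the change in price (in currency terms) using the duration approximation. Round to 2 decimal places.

+R$12.38

Duration approximation: ΔP/P ≈ -D_mod · Δy = -9.68 × (-0.014) = +0.135520.
ΔP ≈ 91.36 × (+0.135520) = +12.3811072.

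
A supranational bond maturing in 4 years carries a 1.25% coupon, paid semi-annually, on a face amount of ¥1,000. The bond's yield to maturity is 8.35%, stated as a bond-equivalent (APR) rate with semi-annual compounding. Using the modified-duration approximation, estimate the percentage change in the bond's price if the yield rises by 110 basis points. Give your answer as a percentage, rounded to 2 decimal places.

Periodic yield y = 0.04175. Modified duration first:
  t   CF        PV=CF/(1+0.04175)^t    t·PV
  1         6.25         5.9995         5.9995
  2         6.25         5.7591        11.5182
  3         6.25         5.5283        16.5848
  4         6.25         5.3067        21.2269
  5         6.25         5.0940        25.4702
  6         6.25         4.8899        29.3393
  7         6.25         4.6939        32.8574
  8     1,006.25       725.4339     5,803.4708
  Σ                    762.7053     5,946.4672
P = 762.7053; D_Mac = 7.79655 half-year periods = 3.89827 yrs; D_mod = 3.89827/(1+0.04175) = 3.74204 yrs.
ΔP/P ≈ -D_mod · Δy = -3.74204 × (+0.011) = -0.041162 = -4.1162%.

-4.12%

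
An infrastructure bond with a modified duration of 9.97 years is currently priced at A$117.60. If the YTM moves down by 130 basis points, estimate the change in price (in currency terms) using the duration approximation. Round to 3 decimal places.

+A$15.242

Duration approximation: ΔP/P ≈ -D_mod · Δy = -9.97 × (-0.013) = +0.129610.
ΔP ≈ 117.60 × (+0.129610) = +15.242136.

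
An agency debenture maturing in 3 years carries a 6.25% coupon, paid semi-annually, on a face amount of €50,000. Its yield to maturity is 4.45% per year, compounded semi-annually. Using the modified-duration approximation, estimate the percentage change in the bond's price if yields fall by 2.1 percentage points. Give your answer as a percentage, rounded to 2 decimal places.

+5.73%

Periodic yield y = 0.02225. Modified duration first:
  t   CF        PV=CF/(1+0.02225)^t    t·PV
  1     1,562.50     1,528.4911     1,528.4911
  2     1,562.50     1,495.2224     2,990.4448
  3     1,562.50     1,462.6778     4,388.0334
  4     1,562.50     1,430.8416     5,723.3663
  5     1,562.50     1,399.6983     6,998.4914
  6    51,562.50    45,184.6841   271,108.1047
  Σ                 52,501.6152   292,736.9316
P = 52,501.6152; D_Mac = 5.57577 half-year periods = 2.78789 yrs; D_mod = 2.78789/(1+0.02225) = 2.72720 yrs.
ΔP/P ≈ -D_mod · Δy = -2.72720 × (-0.021) = +0.057271 = +5.7271%.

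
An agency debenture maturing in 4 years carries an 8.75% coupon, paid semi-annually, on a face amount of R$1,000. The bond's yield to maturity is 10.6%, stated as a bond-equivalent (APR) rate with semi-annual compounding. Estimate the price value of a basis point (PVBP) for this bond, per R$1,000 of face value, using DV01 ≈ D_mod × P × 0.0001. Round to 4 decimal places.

R$0.3074

Periodic yield y = 0.053.
  t   CF        PV=CF/(1+0.053)^t    t·PV
  1        43.75        41.5480        41.5480
  2        43.75        39.4568        78.9135
  3        43.75        37.4708       112.4124
  4        43.75        35.5848       142.3392
  5        43.75        33.7937       168.9687
  6        43.75        32.0928       192.5569
  7        43.75        30.4775       213.3426
  8     1,043.75       690.5093     5,524.0742
  Σ                    940.9336     6,474.1554
P = 940.9336; D_Mac = 6.88057 half-year periods = 3.44028 yrs; D_mod = 3.26713 yrs.
DV01 ≈ 3.26713 × 940.9336 × 0.0001 = 0.307415.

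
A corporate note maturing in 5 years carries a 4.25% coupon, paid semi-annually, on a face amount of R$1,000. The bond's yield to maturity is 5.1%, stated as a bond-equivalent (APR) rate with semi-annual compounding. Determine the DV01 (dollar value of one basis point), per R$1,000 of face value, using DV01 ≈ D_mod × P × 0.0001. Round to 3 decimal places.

Periodic yield y = 0.0255.
  t   CF        PV=CF/(1+0.0255)^t    t·PV
  1        21.25        20.7216        20.7216
  2        21.25        20.2063        40.4127
  3        21.25        19.7039        59.1117
  4        21.25        19.2139        76.8557
  5        21.25        18.7362        93.6808
  6        21.25        18.2703       109.6216
  7        21.25        17.8160       124.7117
  8        21.25        17.3730       138.9836
  9        21.25        16.9410       152.4686
  10    1,021.25       793.9176     7,939.1759
  Σ                    962.8996     8,755.7439
P = 962.8996; D_Mac = 9.09310 half-year periods = 4.54655 yrs; D_mod = 4.43350 yrs.
DV01 ≈ 4.43350 × 962.8996 × 0.0001 = 0.426901.

R$0.427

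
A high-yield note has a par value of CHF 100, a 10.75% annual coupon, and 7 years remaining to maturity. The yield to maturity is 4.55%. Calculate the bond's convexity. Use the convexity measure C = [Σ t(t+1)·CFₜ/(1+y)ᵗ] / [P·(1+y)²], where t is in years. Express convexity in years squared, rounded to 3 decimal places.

36.995

With y = 0.0455:
  t   CF        PV=CF/(1+0.0455)^t    t·PV        t(t+1)·PV
  1        10.75        10.2822        10.2822          20.5643
  2        10.75         9.8347        19.6694          59.0081
  3        10.75         9.4067        28.2200         112.8802
  4        10.75         8.9973        35.9892         179.9460
  5        10.75         8.6057        43.0287         258.1722
  6        10.75         8.2312        49.3873         345.7113
  7       110.75        81.1102       567.7714       4,542.1712
  Σ                    136.4680       754.3482       5,518.4534
P = 136.4680.
Convexity = Σ t(t+1)·PV / [P·(1+y)²] = 5,518.4534 / (136.4680 × 1.093070) = 36.99461.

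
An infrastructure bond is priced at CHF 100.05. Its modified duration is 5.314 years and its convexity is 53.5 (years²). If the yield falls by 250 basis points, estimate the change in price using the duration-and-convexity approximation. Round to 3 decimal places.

Duration effect: -D_mod·Δy = -5.314 × (-0.025) = +0.132850
Convexity effect: ½·C·(Δy)² = 0.5 × 53.5 × (-0.025)² = +0.01671875
ΔP/P ≈ +0.132850 + 0.01671875 = +0.14956875
ΔP ≈ 100.05 × (+0.14956875) = +14.9643534375.

+CHF 14.964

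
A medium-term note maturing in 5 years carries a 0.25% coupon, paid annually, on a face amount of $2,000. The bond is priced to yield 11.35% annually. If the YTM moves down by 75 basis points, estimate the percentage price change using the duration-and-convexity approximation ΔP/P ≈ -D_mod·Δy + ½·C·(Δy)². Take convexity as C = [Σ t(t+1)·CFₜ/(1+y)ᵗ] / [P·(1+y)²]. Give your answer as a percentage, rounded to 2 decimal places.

With y = 0.1135:
  t   CF        PV=CF/(1+0.1135)^t    t·PV        t(t+1)·PV
  1         5.00         4.4903         4.4903           8.9807
  2         5.00         4.0326         8.0653          24.1958
  3         5.00         3.6216        10.8648          43.4591
  4         5.00         3.2524        13.0098          65.0488
  5     2,005.00     1,171.2869     5,856.4343      35,138.6057
  Σ                  1,186.6839     5,892.8644      35,280.2901
P = 1,186.6839; D_Mac = 4.96582 yrs; D_mod = 4.45965 yrs; C = 23.97820.
Duration effect: -4.45965 × (-0.0075) = +0.033447
Convexity effect: 0.5 × 23.97820 × (-0.0075)² = +0.0006744
ΔP/P ≈ +0.033447 + 0.0006744 = +0.034122 = +3.4122%.

+3.41%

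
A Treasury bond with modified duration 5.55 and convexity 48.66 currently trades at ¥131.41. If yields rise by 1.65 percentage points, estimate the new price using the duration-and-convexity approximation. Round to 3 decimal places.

Duration effect: -D_mod·Δy = -5.55 × (+0.0165) = -0.091575
Convexity effect: ½·C·(Δy)² = 0.5 × 48.66 × (0.0165)² = +0.0066238425
ΔP/P ≈ -0.091575 + 0.0066238425 = -0.0849511575
New price ≈ 131.41 × (1 - 0.0849511575) = 120.246568392925.

¥120.247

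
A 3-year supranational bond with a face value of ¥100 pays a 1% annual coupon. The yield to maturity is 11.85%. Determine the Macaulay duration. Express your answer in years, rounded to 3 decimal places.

Periodic yield y = 0.1185. Discount each cash flow and weight by its year:
  t   CF        PV=CF/(1+0.1185)^t    t·PV
  1         1.00         0.8941         0.8941
  2         1.00         0.7993         1.5987
  3       101.00        72.1794       216.5383
  Σ                     73.8728       219.0310
Price P = Σ PV = 73.8728.
Macaulay duration = Σ(t·PV) / P = 219.0310 / 73.8728 = 2.96497 years.

2.965 years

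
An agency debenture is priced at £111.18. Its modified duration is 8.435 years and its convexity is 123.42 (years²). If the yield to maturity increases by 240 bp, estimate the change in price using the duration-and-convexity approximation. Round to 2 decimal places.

Duration effect: -D_mod·Δy = -8.435 × (+0.024) = -0.202440
Convexity effect: ½·C·(Δy)² = 0.5 × 123.42 × (0.024)² = +0.03554496
ΔP/P ≈ -0.202440 + 0.03554496 = -0.16689504
ΔP ≈ 111.18 × (-0.16689504) = -18.5553905472.

-£18.56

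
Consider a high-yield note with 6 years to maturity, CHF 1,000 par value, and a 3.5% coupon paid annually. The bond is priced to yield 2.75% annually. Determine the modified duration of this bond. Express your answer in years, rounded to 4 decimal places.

5.3784 years

Periodic yield y = 0.0275. First find Macaulay duration:
  t   CF        PV=CF/(1+0.0275)^t    t·PV
  1        35.00        34.0633        34.0633
  2        35.00        33.1516        66.3032
  3        35.00        32.2643        96.7930
  4        35.00        31.4008       125.6032
  5        35.00        30.5604       152.8019
  6     1,035.00       879.5274     5,277.1643
  Σ                  1,040.9678     5,752.7289
P = 1,040.9678; Macaulay duration = 5,752.7289 / 1,040.9678 = 5.52633 years.
Modified duration = D_Mac / (1 + y) = 5.52633 / 1.0275 = 5.37842 years.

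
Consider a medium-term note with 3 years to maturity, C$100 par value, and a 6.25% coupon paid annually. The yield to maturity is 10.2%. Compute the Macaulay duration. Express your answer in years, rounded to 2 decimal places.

2.82 years

Periodic yield y = 0.102. Discount each cash flow and weight by its year:
  t   CF        PV=CF/(1+0.102)^t    t·PV
  1         6.25         5.6715         5.6715
  2         6.25         5.1466        10.2931
  3       106.25        79.3934       238.1801
  Σ                     90.2114       254.1447
Price P = Σ PV = 90.2114.
Macaulay duration = Σ(t·PV) / P = 254.1447 / 90.2114 = 2.81721 years.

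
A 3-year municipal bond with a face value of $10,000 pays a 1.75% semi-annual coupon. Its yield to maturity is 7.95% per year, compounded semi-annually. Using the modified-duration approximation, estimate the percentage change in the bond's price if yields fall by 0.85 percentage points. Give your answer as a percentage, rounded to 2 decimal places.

Periodic yield y = 0.03975. Modified duration first:
  t   CF        PV=CF/(1+0.03975)^t    t·PV
  1        87.50        84.1548        84.1548
  2        87.50        80.9376       161.8752
  3        87.50        77.8433       233.5299
  4        87.50        74.8673       299.4693
  5        87.50        72.0051       360.0256
  6    10,087.50     7,983.8060    47,902.8358
  Σ                  8,373.6141    49,041.8906
P = 8,373.6141; D_Mac = 5.85672 half-year periods = 2.92836 yrs; D_mod = 2.92836/(1+0.03975) = 2.81641 yrs.
ΔP/P ≈ -D_mod · Δy = -2.81641 × (-0.0085) = +0.023939 = +2.3939%.

+2.39%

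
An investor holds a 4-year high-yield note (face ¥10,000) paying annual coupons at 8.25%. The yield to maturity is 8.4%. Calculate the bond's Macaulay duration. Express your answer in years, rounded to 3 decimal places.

Periodic yield y = 0.084. Discount each cash flow and weight by its year:
  t   CF        PV=CF/(1+0.084)^t    t·PV
  1       825.00       761.0701       761.0701
  2       825.00       702.0942     1,404.1884
  3       825.00       647.6884     1,943.0651
  4    10,825.00     7,839.9046    31,359.6183
  Σ                  9,950.7573    35,467.9419
Price P = Σ PV = 9,950.7573.
Macaulay duration = Σ(t·PV) / P = 35,467.9419 / 9,950.7573 = 3.56435 years.

3.564 years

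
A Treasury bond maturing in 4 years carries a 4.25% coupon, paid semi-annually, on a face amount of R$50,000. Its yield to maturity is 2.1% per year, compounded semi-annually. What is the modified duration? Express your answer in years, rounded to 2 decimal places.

3.69 years

Periodic yield y = 0.0105. First find Macaulay duration:
  t   CF        PV=CF/(1+0.0105)^t    t·PV
  1     1,062.50     1,051.4597     1,051.4597
  2     1,062.50     1,040.5341     2,081.0681
  3     1,062.50     1,029.7220     3,089.1660
  4     1,062.50     1,019.0223     4,076.0890
  5     1,062.50     1,008.4337     5,042.1685
  6     1,062.50       997.9552     5,987.7310
  7     1,062.50       987.5855     6,913.0986
  8    51,062.50    46,969.0235   375,752.1879
  Σ                 54,103.7359   403,992.9688
P = 54,103.7359; Macaulay duration = 403,992.9688 / 54,103.7359 = 7.46701 half-year periods = 3.73350 years.
Modified duration = D_Mac / (1 + y) = 3.73350 / 1.0105 = 3.69471 years.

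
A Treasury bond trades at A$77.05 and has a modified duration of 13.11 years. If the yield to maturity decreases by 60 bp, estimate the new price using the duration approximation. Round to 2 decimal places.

A$83.11

Duration approximation: ΔP/P ≈ -D_mod · Δy = -13.11 × (-0.006) = +0.078660.
New price ≈ 77.05 × (1 + 0.078660) = 83.110753.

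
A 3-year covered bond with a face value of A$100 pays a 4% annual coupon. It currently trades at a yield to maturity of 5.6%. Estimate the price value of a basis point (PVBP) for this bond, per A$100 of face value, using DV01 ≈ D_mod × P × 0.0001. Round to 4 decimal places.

Periodic yield y = 0.056.
  t   CF        PV=CF/(1+0.056)^t    t·PV
  1         4.00         3.7879         3.7879
  2         4.00         3.5870         7.1740
  3       104.00        88.3164       264.9493
  Σ                     95.6913       275.9112
P = 95.6913; D_Mac = 2.88335 yrs; D_mod = 2.73044 yrs.
DV01 ≈ 2.73044 × 95.6913 × 0.0001 = 0.026128.

A$0.0261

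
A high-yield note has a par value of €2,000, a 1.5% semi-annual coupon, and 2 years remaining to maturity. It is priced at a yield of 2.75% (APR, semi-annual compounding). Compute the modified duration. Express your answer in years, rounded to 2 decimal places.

1.95 years

Periodic yield y = 0.01375. First find Macaulay duration:
  t   CF        PV=CF/(1+0.01375)^t    t·PV
  1        15.00        14.7965        14.7965
  2        15.00        14.5959        29.1917
  3        15.00        14.3979        43.1937
  4     2,015.00     1,907.8823     7,631.5292
  Σ                  1,951.6726     7,718.7112
P = 1,951.6726; Macaulay duration = 7,718.7112 / 1,951.6726 = 3.95492 half-year periods = 1.97746 years.
Modified duration = D_Mac / (1 + y) = 1.97746 / 1.01375 = 1.95064 years.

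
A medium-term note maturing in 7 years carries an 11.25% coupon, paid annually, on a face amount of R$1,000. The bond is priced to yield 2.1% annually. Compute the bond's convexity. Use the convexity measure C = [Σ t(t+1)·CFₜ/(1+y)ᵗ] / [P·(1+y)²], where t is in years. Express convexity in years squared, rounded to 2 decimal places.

39.39

With y = 0.021:
  t   CF        PV=CF/(1+0.021)^t    t·PV        t(t+1)·PV
  1       112.50       110.1861       110.1861         220.3722
  2       112.50       107.9198       215.8396         647.5187
  3       112.50       105.7001       317.1002       1,268.4009
  4       112.50       103.5260       414.1041       2,070.5206
  5       112.50       101.3967       506.9835       3,041.9009
  6       112.50        99.3112       595.8670       4,171.0689
  7     1,112.50       961.8776     6,733.1434      53,865.1473
  Σ                  1,589.9175     8,893.2239      65,284.9295
P = 1,589.9175.
Convexity = Σ t(t+1)·PV / [P·(1+y)²] = 65,284.9295 / (1,589.9175 × 1.042441) = 39.39008.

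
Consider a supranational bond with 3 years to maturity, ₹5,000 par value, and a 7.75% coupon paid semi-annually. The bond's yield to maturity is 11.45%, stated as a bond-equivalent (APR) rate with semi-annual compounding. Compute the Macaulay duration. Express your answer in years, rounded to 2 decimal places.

Periodic yield y = 0.05725. Discount each cash flow and weight by its period:
  t   CF        PV=CF/(1+0.05725)^t    t·PV
  1       193.75       183.2585       183.2585
  2       193.75       173.3350       346.6700
  3       193.75       163.9489       491.8468
  4       193.75       155.0711       620.2845
  5       193.75       146.6740       733.3702
  6     5,193.75     3,718.9032    22,313.4194
  Σ                  4,541.1908    24,688.8494
Price P = Σ PV = 4,541.1908.
Macaulay duration = Σ(t·PV) / P = 24,688.8494 / 4,541.1908 = 5.43665 half-year periods.
In years: 5.43665 / 2 = 2.71832 years.

2.72 years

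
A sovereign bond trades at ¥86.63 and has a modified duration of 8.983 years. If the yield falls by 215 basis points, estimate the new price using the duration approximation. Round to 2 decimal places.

¥103.36

Duration approximation: ΔP/P ≈ -D_mod · Δy = -8.983 × (-0.0215) = +0.1931345.
New price ≈ 86.63 × (1 + 0.1931345) = 103.361241735.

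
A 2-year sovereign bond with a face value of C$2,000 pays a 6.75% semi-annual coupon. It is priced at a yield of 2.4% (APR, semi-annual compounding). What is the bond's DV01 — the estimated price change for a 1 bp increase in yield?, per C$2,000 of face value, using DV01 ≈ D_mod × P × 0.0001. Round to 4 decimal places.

Periodic yield y = 0.012.
  t   CF        PV=CF/(1+0.012)^t    t·PV
  1        67.50        66.6996        66.6996
  2        67.50        65.9087       131.8174
  3        67.50        65.1272       195.3815
  4     2,067.50     1,971.1672     7,884.6689
  Σ                  2,168.9027     8,278.5674
P = 2,168.9027; D_Mac = 3.81694 half-year periods = 1.90847 yrs; D_mod = 1.88584 yrs.
DV01 ≈ 1.88584 × 2,168.9027 × 0.0001 = 0.409020.

C$0.4090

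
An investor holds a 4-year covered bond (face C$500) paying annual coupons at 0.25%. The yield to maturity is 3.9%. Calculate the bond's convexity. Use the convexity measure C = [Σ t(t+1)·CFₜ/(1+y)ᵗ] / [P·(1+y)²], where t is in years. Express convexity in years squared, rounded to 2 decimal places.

With y = 0.039:
  t   CF        PV=CF/(1+0.039)^t    t·PV        t(t+1)·PV
  1         1.25         1.2031         1.2031           2.4062
  2         1.25         1.1579         2.3158           6.9475
  3         1.25         1.1145         3.3434          13.3735
  4       501.25       430.1225     1,720.4901       8,602.4507
  Σ                    433.5980     1,727.3524       8,625.1778
P = 433.5980.
Convexity = Σ t(t+1)·PV / [P·(1+y)²] = 8,625.1778 / (433.5980 × 1.079521) = 18.42679.

18.43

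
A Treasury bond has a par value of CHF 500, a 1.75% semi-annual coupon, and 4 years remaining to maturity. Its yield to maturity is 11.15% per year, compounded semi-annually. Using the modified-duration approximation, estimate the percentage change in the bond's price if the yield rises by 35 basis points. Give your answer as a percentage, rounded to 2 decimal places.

Periodic yield y = 0.05575. Modified duration first:
  t   CF        PV=CF/(1+0.05575)^t    t·PV
  1        4.375         4.1440         4.1440
  2        4.375         3.9251         7.8503
  3        4.375         3.7179        11.1536
  4        4.375         3.5215        14.0862
  5        4.375         3.3356        16.6779
  6        4.375         3.1595        18.9567
  7        4.375         2.9926        20.9483
  8      504.375       326.7870     2,614.2964
  Σ                    351.5832     2,708.1134
P = 351.5832; D_Mac = 7.70262 half-year periods = 3.85131 yrs; D_mod = 3.85131/(1+0.05575) = 3.64794 yrs.
ΔP/P ≈ -D_mod · Δy = -3.64794 × (+0.0035) = -0.012768 = -1.2768%.

-1.28%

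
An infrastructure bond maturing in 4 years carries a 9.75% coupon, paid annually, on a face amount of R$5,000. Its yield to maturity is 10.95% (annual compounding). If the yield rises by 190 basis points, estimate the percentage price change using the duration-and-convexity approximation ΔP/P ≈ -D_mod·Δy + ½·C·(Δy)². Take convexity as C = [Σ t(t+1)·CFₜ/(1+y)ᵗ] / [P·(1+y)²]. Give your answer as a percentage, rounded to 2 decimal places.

-5.73%

With y = 0.1095:
  t   CF        PV=CF/(1+0.1095)^t    t·PV        t(t+1)·PV
  1       487.50       439.3871       439.3871         878.7742
  2       487.50       396.0226       792.0453       2,376.1358
  3       487.50       356.9379     1,070.8138       4,283.2552
  4     5,487.50     3,621.3067    14,485.2268      72,426.1338
  Σ                  4,813.6544    16,787.4729      79,964.2990
P = 4,813.6544; D_Mac = 3.48747 yrs; D_mod = 3.14328 yrs; C = 13.49481.
Duration effect: -3.14328 × (+0.019) = -0.059722
Convexity effect: 0.5 × 13.49481 × (0.019)² = +0.0024358
ΔP/P ≈ -0.059722 + 0.0024358 = -0.057287 = -5.7287%.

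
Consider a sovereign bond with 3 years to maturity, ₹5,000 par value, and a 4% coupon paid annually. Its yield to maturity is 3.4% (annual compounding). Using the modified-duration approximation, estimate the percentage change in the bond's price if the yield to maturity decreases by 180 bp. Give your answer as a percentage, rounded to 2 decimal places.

+5.03%

Periodic yield y = 0.034. Modified duration first:
  t   CF        PV=CF/(1+0.034)^t    t·PV
  1       200.00       193.4236       193.4236
  2       200.00       187.0634       374.1269
  3     5,200.00     4,703.7229    14,111.1686
  Σ                  5,084.2099    14,678.7191
P = 5,084.2099; D_Mac = 2.88712 yrs; D_mod = 2.88712/(1+0.034) = 2.79218 yrs.
ΔP/P ≈ -D_mod · Δy = -2.79218 × (-0.018) = +0.050259 = +5.0259%.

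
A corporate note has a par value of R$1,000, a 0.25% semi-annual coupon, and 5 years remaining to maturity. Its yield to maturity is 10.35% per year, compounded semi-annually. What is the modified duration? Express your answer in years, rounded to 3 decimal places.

Periodic yield y = 0.05175. First find Macaulay duration:
  t   CF        PV=CF/(1+0.05175)^t    t·PV
  1         1.25         1.1885         1.1885
  2         1.25         1.1300         2.2600
  3         1.25         1.0744         3.2232
  4         1.25         1.0216         4.0862
  5         1.25         0.9713         4.8564
  6         1.25         0.9235         5.5410
  7         1.25         0.8781         6.1464
  8         1.25         0.8349         6.6788
  9         1.25         0.7938         7.1440
  10    1,001.25       604.5293     6,045.2925
  Σ                    613.3452     6,086.4171
P = 613.3452; Macaulay duration = 6,086.4171 / 613.3452 = 9.92331 half-year periods = 4.96166 years.
Modified duration = D_Mac / (1 + y) = 4.96166 / 1.05175 = 4.71753 years.

4.718 years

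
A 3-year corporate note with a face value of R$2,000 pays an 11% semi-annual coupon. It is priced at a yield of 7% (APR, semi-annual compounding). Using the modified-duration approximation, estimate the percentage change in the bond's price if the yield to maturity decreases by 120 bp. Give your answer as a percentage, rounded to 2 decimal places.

+3.08%

Periodic yield y = 0.035. Modified duration first:
  t   CF        PV=CF/(1+0.035)^t    t·PV
  1       110.00       106.2802       106.2802
  2       110.00       102.6862       205.3724
  3       110.00        99.2137       297.6411
  4       110.00        95.8586       383.4346
  5       110.00        92.6170       463.0852
  6     2,110.00     1,716.4864    10,298.9182
  Σ                  2,213.1421    11,754.7316
P = 2,213.1421; D_Mac = 5.31133 half-year periods = 2.65567 yrs; D_mod = 2.65567/(1+0.035) = 2.56586 yrs.
ΔP/P ≈ -D_mod · Δy = -2.56586 × (-0.012) = +0.030790 = +3.0790%.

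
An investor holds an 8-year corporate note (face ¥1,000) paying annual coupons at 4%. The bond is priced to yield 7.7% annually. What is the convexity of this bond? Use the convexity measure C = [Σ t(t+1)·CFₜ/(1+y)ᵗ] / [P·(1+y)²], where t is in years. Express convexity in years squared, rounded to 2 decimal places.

50.37

With y = 0.077:
  t   CF        PV=CF/(1+0.077)^t    t·PV        t(t+1)·PV
  1        40.00        37.1402        37.1402          74.2804
  2        40.00        34.4849        68.9697         206.9092
  3        40.00        32.0194        96.0581         384.2325
  4        40.00        29.7302       118.9206         594.6031
  5        40.00        27.6046       138.0230         828.1380
  6        40.00        25.6310       153.7861       1,076.5025
  7        40.00        23.7985       166.5897       1,332.7175
  8     1,040.00       574.5234     4,596.1871      41,365.6839
  Σ                    784.9321     5,375.6746      45,863.0673
P = 784.9321.
Convexity = Σ t(t+1)·PV / [P·(1+y)²] = 45,863.0673 / (784.9321 × 1.159929) = 50.37320.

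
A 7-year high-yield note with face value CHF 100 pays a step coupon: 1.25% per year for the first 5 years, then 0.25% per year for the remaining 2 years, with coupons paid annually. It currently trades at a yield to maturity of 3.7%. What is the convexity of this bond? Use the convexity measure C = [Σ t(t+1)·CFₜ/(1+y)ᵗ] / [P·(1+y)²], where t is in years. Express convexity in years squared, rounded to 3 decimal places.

49.389

With y = 0.037:
  t   CF        PV=CF/(1+0.037)^t    t·PV        t(t+1)·PV
  1         1.25         1.2054         1.2054           2.4108
  2         1.25         1.1624         2.3248           6.9744
  3         1.25         1.1209         3.3628          13.4510
  4         1.25         1.0809         4.3237          21.6185
  5         1.25         1.0424         5.2118          31.2707
  6         0.25         0.2010         1.2062           8.4434
  7       100.25        77.7380       544.1657       4,353.3252
  Σ                     83.5510       561.8003       4,437.4939
P = 83.5510.
Convexity = Σ t(t+1)·PV / [P·(1+y)²] = 4,437.4939 / (83.5510 × 1.075369) = 49.38883.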